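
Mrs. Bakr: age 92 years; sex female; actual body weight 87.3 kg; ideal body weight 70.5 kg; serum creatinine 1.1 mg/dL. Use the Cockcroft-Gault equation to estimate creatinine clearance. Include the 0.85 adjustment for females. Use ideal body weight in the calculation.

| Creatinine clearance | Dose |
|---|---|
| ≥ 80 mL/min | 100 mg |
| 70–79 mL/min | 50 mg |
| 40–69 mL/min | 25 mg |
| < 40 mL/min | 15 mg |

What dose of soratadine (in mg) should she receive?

CrCl = (140 − 92) × 70.5 / (72 × 1.1) × 0.85 = 3384.0 / 79.20 × 0.85 ≈ 36.3 mL/min
CrCl ≈ 36 mL/min → bracket < 40 mL/min.
Dose for this bracket: 15 mg.

15 mg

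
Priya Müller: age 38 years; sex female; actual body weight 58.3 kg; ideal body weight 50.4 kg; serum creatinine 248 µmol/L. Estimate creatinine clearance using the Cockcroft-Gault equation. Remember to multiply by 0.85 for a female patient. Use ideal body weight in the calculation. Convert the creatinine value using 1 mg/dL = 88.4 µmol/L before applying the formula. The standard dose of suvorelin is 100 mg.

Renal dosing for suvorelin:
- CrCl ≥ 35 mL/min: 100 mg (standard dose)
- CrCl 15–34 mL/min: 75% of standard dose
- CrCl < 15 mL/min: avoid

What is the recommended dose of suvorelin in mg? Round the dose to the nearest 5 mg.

75 mg

SCr = 248 / 88.4 = 2.805 mg/dL
CrCl = (140 − 38) × 50.4 / (72 × 2.805) × 0.85 = 5140.8 / 201.96 × 0.85 ≈ 21.6 mL/min
CrCl ≈ 22 mL/min → bracket 15–34 mL/min.
75% of 100 mg = 75 mg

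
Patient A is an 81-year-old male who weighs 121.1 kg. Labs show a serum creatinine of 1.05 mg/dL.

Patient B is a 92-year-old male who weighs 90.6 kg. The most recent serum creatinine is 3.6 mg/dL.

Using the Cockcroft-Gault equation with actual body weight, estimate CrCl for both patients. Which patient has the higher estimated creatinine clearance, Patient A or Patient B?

Patient A: CrCl = (140 − 81) × 121.1 / (72 × 1.05) = 7144.9 / 75.60 ≈ 94.5 mL/min
Patient B: CrCl = (140 − 92) × 90.6 / (72 × 3.6) = 4348.8 / 259.20 ≈ 16.8 mL/min
94.5 vs 16.8 mL/min → Patient A is higher.

Patient A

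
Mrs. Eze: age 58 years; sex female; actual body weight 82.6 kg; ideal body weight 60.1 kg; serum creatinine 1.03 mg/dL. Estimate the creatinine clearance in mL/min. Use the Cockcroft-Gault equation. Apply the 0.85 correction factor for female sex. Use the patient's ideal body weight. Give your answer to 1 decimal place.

56.5 mL/min

CrCl = (140 − 58) × 60.1 / (72 × 1.03) × 0.85 = 4928.2 / 74.16 × 0.85 ≈ 56.5 mL/min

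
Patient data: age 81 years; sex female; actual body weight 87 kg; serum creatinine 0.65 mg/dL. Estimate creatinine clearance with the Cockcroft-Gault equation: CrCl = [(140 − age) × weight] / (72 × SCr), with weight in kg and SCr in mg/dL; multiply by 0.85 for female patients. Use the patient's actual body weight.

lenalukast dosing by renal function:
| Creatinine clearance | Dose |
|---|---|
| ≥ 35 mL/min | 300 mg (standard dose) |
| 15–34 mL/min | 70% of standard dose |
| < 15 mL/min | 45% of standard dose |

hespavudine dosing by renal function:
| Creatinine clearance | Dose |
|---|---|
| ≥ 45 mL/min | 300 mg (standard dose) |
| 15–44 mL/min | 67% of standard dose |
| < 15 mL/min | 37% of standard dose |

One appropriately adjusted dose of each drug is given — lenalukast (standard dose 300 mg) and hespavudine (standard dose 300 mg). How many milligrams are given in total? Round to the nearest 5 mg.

600 mg

CrCl = (140 − 81) × 87 / (72 × 0.65) × 0.85 = 5133.0 / 46.80 × 0.85 ≈ 93.2 mL/min
CrCl ≈ 93 mL/min.
lenalukast: ≥ 35 mL/min → 100% of 300 mg = 300 mg.
hespavudine: ≥ 45 mL/min → 100% of 300 mg = 300 mg.
Total = 300 + 300 = 600 mg.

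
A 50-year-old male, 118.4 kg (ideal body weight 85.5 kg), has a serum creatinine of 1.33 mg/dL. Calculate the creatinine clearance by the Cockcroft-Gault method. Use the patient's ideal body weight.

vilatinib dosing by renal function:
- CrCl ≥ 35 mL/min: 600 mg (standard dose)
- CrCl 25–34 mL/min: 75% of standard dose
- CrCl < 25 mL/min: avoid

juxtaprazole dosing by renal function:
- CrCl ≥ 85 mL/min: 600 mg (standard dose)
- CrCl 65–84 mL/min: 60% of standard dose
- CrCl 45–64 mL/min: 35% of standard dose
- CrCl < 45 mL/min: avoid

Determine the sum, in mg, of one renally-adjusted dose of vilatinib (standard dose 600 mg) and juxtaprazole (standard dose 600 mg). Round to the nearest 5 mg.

CrCl = (140 − 50) × 85.5 / (72 × 1.33) = 7695.0 / 95.76 ≈ 80.4 mL/min
CrCl ≈ 80 mL/min.
vilatinib: ≥ 35 mL/min → 100% of 600 mg = 600 mg.
juxtaprazole: 65–84 mL/min → 60% of 600 mg = 360 mg.
Total = 600 + 360 = 960 mg.

960 mg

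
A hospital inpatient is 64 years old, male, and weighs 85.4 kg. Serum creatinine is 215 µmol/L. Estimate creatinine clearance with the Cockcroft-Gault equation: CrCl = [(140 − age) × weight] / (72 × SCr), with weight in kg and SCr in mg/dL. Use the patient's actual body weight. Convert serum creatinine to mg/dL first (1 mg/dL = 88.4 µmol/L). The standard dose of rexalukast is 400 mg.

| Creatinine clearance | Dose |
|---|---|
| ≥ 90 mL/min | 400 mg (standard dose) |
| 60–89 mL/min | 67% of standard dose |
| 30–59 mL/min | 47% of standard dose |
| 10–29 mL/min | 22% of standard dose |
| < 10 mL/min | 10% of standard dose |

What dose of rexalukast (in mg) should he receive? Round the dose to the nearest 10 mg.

SCr = 215 / 88.4 = 2.432 mg/dL
CrCl = (140 − 64) × 85.4 / (72 × 2.432) = 6490.4 / 175.10 ≈ 37.1 mL/min
CrCl ≈ 37 mL/min → bracket 30–59 mL/min.
47% of 400 mg = 188 mg → 190 mg

190 mg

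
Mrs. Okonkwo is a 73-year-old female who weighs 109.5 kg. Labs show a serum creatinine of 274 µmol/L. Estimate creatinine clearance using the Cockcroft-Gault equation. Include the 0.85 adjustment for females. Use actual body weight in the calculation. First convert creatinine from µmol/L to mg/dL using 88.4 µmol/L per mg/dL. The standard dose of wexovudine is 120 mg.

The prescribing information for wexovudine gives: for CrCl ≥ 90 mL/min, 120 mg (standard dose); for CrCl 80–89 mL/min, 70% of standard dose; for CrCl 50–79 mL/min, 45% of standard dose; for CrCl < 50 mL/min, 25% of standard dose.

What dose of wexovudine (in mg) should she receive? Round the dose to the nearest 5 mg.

SCr = 274 / 88.4 = 3.1 mg/dL
CrCl = (140 − 73) × 109.5 / (72 × 3.1) × 0.85 = 7336.5 / 223.20 × 0.85 ≈ 27.9 mL/min
CrCl ≈ 28 mL/min → bracket < 50 mL/min.
25% of 120 mg = 30 mg

30 mg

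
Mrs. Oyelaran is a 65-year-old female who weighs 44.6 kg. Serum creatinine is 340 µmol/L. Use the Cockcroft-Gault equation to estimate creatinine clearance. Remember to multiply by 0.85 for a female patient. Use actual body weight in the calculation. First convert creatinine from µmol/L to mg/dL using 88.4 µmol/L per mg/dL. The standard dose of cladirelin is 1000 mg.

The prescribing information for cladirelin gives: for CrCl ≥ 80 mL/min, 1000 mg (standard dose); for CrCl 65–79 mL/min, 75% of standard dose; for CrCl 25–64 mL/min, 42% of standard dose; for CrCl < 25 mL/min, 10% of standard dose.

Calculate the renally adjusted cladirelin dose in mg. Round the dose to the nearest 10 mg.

100 mg

SCr = 340 / 88.4 = 3.846 mg/dL
CrCl = (140 − 65) × 44.6 / (72 × 3.846) × 0.85 = 3345.0 / 276.91 × 0.85 ≈ 10.3 mL/min
CrCl ≈ 10 mL/min → bracket < 25 mL/min.
10% of 1000 mg = 100 mg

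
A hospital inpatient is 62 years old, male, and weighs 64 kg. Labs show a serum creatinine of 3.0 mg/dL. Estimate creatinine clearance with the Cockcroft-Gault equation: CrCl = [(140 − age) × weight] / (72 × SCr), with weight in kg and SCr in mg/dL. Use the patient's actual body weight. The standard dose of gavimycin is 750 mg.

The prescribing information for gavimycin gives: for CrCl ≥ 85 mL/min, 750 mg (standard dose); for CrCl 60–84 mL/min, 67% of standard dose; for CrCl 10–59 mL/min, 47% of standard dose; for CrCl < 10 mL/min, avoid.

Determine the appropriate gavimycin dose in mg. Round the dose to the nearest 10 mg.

CrCl = (140 − 62) × 64 / (72 × 3) = 4992.0 / 216.00 ≈ 23.1 mL/min
CrCl ≈ 23 mL/min → bracket 10–59 mL/min.
47% of 750 mg = 352.5 mg → 350 mg

350 mg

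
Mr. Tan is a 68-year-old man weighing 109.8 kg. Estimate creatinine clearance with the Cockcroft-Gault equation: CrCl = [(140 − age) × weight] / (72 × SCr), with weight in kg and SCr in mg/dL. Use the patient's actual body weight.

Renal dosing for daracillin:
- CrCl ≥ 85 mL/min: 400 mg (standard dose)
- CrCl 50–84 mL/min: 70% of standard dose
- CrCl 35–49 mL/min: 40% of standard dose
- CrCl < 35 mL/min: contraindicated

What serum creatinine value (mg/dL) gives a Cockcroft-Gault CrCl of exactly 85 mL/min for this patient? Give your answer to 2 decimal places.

1.29 mg/dL

Standard dose requires CrCl ≥ 85 mL/min.
Set (140 − 68) × 109.8 / (72 × SCr) = 85
SCr = (140 − 68) × 109.8 / (72 × 85) = 1.292 mg/dL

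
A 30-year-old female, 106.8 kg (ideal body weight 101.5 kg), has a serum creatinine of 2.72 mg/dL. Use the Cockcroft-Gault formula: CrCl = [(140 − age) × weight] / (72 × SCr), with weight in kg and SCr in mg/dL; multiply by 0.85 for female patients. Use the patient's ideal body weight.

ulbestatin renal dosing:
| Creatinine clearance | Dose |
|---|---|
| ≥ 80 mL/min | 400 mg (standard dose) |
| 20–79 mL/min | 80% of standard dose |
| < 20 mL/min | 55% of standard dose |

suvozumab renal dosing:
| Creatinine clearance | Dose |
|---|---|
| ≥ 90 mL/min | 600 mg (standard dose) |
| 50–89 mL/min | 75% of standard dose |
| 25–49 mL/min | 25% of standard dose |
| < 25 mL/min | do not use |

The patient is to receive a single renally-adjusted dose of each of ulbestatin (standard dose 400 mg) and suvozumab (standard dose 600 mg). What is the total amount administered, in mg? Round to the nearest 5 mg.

CrCl = (140 − 30) × 101.5 / (72 × 2.72) × 0.85 = 11165.0 / 195.84 × 0.85 ≈ 48.5 mL/min
CrCl ≈ 48 mL/min.
ulbestatin: 20–79 mL/min → 80% of 400 mg = 320 mg.
suvozumab: 25–49 mL/min → 25% of 600 mg = 150 mg.
Total = 320 + 150 = 470 mg.

470 mg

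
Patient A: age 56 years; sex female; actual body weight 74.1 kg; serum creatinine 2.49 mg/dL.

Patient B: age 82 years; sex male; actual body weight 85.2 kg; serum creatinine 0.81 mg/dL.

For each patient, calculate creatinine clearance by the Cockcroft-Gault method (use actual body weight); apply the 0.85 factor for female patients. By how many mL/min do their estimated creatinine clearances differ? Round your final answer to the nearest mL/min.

55 mL/min

Patient A: CrCl = (140 − 56) × 74.1 / (72 × 2.49) × 0.85 = 6224.4 / 179.28 × 0.85 ≈ 29.5 mL/min
Patient B: CrCl = (140 − 82) × 85.2 / (72 × 0.81) = 4941.6 / 58.32 ≈ 84.7 mL/min
|29.5 − 84.7| = 55.2 mL/min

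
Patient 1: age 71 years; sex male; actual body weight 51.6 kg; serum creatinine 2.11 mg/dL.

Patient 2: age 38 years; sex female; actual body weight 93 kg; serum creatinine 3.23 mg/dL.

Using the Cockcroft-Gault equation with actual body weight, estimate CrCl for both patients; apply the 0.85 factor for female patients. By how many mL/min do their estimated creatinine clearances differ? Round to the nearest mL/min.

Patient 1: CrCl = (140 − 71) × 51.6 / (72 × 2.11) = 3560.4 / 151.92 ≈ 23.4 mL/min
Patient 2: CrCl = (140 − 38) × 93 / (72 × 3.23) × 0.85 = 9486.0 / 232.56 × 0.85 ≈ 34.7 mL/min
|23.4 − 34.7| = 11.3 mL/min

11 mL/min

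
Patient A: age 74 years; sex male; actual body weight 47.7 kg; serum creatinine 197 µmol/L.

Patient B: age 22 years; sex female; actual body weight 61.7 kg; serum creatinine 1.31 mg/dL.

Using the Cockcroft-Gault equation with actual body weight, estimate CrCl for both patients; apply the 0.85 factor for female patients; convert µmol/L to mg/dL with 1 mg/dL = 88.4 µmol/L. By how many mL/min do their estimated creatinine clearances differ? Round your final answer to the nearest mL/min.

46 mL/min

Patient A: SCr = 197 / 88.4 = 2.229 mg/dL
Patient A: CrCl = (140 − 74) × 47.7 / (72 × 2.229) = 3148.2 / 160.49 ≈ 19.6 mL/min
Patient B: CrCl = (140 − 22) × 61.7 / (72 × 1.31) × 0.85 = 7280.6 / 94.32 × 0.85 ≈ 65.6 mL/min
|19.6 − 65.6| = 46.0 mL/min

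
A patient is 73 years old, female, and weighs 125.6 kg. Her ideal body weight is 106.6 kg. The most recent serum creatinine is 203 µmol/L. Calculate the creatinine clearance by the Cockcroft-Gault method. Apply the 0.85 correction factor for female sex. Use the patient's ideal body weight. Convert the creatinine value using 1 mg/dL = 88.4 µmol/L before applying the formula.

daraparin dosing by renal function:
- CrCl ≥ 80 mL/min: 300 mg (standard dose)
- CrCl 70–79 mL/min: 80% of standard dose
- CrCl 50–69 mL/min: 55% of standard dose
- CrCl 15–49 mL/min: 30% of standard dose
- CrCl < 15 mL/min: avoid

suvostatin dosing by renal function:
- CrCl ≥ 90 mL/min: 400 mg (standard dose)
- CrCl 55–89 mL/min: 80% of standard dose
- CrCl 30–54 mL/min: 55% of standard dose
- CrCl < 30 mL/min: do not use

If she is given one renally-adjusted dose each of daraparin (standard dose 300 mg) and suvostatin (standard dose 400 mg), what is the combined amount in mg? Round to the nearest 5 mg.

310 mg

SCr = 203 / 88.4 = 2.296 mg/dL
CrCl = (140 − 73) × 106.6 / (72 × 2.296) × 0.85 = 7142.2 / 165.31 × 0.85 ≈ 36.7 mL/min
CrCl ≈ 37 mL/min.
daraparin: 15–49 mL/min → 30% of 300 mg = 90 mg.
suvostatin: 30–54 mL/min → 55% of 400 mg = 220 mg.
Total = 90 + 220 = 310 mg.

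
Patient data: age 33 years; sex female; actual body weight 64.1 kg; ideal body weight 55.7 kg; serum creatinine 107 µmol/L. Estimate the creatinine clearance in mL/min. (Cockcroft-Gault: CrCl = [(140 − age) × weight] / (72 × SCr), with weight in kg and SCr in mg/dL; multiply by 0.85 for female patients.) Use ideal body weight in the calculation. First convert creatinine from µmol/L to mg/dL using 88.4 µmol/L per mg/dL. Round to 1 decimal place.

SCr = 107 / 88.4 = 1.21 mg/dL
CrCl = (140 − 33) × 55.7 / (72 × 1.21) × 0.85 = 5959.9 / 87.12 × 0.85 ≈ 58.1 mL/min

58.1 mL/min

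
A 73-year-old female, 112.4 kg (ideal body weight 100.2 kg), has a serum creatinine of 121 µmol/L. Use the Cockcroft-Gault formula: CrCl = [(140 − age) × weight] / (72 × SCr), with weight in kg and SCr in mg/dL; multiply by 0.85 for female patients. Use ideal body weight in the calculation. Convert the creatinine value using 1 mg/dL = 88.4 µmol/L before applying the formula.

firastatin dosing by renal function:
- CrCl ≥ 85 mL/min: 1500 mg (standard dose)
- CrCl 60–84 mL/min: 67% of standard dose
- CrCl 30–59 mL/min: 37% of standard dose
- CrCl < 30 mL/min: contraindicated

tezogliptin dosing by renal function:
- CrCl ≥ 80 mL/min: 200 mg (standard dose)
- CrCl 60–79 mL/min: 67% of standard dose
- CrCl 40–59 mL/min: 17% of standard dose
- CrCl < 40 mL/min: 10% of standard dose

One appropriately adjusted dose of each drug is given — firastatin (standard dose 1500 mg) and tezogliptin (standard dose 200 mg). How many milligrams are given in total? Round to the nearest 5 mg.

SCr = 121 / 88.4 = 1.369 mg/dL
CrCl = (140 − 73) × 100.2 / (72 × 1.369) × 0.85 = 6713.4 / 98.57 × 0.85 ≈ 57.9 mL/min
CrCl ≈ 58 mL/min.
firastatin: 30–59 mL/min → 37% of 1500 mg = 555 mg.
tezogliptin: 40–59 mL/min → 17% of 200 mg = 34 mg.
Total = 555 + 34 = 589 mg.

590 mg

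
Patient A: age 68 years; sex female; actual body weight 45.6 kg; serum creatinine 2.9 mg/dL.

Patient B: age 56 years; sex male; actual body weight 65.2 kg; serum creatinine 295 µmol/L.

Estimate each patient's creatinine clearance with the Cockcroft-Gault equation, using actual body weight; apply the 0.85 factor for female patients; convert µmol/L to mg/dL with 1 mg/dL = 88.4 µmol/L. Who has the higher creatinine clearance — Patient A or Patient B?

Patient A: CrCl = (140 − 68) × 45.6 / (72 × 2.9) × 0.85 = 3283.2 / 208.80 × 0.85 ≈ 13.4 mL/min
Patient B: SCr = 295 / 88.4 = 3.337 mg/dL
Patient B: CrCl = (140 − 56) × 65.2 / (72 × 3.337) = 5476.8 / 240.26 ≈ 22.8 mL/min
13.4 vs 22.8 mL/min → Patient B is higher.

Patient B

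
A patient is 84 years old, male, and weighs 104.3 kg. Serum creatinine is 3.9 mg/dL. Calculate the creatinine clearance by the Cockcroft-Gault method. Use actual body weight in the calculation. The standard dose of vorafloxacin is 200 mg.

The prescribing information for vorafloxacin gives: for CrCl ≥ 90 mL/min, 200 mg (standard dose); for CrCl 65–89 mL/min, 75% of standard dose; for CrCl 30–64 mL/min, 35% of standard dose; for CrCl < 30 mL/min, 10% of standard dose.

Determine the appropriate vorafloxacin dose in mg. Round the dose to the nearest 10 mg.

CrCl = (140 − 84) × 104.3 / (72 × 3.9) = 5840.8 / 280.80 ≈ 20.8 mL/min
CrCl ≈ 21 mL/min → bracket < 30 mL/min.
10% of 200 mg = 20 mg

20 mg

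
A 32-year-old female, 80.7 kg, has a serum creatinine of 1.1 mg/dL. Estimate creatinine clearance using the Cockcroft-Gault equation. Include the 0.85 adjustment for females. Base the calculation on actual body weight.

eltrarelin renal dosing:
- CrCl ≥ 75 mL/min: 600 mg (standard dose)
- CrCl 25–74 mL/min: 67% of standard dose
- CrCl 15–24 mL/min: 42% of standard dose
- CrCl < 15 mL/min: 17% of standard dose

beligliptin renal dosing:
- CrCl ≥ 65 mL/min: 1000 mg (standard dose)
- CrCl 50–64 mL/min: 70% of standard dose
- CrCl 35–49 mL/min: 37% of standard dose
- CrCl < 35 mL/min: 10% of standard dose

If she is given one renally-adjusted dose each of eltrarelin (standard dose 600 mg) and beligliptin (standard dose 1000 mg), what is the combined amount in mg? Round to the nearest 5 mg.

CrCl = (140 − 32) × 80.7 / (72 × 1.1) × 0.85 = 8715.6 / 79.20 × 0.85 ≈ 93.5 mL/min
CrCl ≈ 94 mL/min.
eltrarelin: ≥ 75 mL/min → 100% of 600 mg = 600 mg.
beligliptin: ≥ 65 mL/min → 100% of 1000 mg = 1000 mg.
Total = 600 + 1000 = 1600 mg.

1600 mg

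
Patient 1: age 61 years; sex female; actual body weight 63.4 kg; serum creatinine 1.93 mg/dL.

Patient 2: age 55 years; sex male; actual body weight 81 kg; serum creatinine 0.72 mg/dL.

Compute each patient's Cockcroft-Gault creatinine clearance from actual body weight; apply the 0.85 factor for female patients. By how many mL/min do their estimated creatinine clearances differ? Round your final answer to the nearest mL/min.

102 mL/min

Patient 1: CrCl = (140 − 61) × 63.4 / (72 × 1.93) × 0.85 = 5008.6 / 138.96 × 0.85 ≈ 30.6 mL/min
Patient 2: CrCl = (140 − 55) × 81 / (72 × 0.72) = 6885.0 / 51.84 ≈ 132.8 mL/min
|30.6 − 132.8| = 102.2 mL/min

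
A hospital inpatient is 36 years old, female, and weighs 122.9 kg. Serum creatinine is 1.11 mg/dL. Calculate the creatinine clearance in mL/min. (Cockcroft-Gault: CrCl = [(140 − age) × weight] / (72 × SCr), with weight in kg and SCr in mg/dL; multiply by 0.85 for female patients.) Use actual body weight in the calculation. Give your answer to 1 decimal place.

CrCl = (140 − 36) × 122.9 / (72 × 1.11) × 0.85 = 12781.6 / 79.92 × 0.85 ≈ 135.9 mL/min

135.9 mL/min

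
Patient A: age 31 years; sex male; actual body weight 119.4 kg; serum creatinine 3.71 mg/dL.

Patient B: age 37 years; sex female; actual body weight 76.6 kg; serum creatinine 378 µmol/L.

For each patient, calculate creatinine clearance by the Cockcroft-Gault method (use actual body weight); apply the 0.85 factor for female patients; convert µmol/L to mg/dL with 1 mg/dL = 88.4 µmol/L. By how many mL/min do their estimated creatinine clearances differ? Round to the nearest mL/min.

27 mL/min

Patient A: CrCl = (140 − 31) × 119.4 / (72 × 3.71) = 13014.6 / 267.12 ≈ 48.7 mL/min
Patient B: SCr = 378 / 88.4 = 4.276 mg/dL
Patient B: CrCl = (140 − 37) × 76.6 / (72 × 4.276) × 0.85 = 7889.8 / 307.87 × 0.85 ≈ 21.8 mL/min
|48.7 − 21.8| = 26.9 mL/min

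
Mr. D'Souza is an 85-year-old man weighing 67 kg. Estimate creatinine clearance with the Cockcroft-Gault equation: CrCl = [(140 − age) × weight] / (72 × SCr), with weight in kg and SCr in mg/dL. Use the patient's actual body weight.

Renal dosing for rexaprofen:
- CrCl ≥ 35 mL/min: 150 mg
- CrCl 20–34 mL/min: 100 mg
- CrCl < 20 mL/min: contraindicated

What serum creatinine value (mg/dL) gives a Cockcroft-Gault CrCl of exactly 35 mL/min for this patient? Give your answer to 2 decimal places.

1.46 mg/dL

Standard dose requires CrCl ≥ 35 mL/min.
Set (140 − 85) × 67 / (72 × SCr) = 35
SCr = (140 − 85) × 67 / (72 × 35) = 1.462 mg/dL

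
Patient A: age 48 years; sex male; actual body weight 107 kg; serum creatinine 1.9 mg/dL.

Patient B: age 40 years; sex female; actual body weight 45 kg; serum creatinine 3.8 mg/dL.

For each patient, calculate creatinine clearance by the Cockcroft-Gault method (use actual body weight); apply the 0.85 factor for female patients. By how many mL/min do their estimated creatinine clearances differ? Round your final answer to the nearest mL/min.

58 mL/min

Patient A: CrCl = (140 − 48) × 107 / (72 × 1.9) = 9844.0 / 136.80 ≈ 72.0 mL/min
Patient B: CrCl = (140 − 40) × 45 / (72 × 3.8) × 0.85 = 4500.0 / 273.60 × 0.85 ≈ 14.0 mL/min
|72.0 − 14.0| = 58.0 mL/min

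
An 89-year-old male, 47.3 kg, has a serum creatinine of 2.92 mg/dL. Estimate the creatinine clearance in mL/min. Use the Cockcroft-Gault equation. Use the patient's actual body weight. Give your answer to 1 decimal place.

11.5 mL/min

CrCl = (140 − 89) × 47.3 / (72 × 2.92) = 2412.3 / 210.24 ≈ 11.5 mL/min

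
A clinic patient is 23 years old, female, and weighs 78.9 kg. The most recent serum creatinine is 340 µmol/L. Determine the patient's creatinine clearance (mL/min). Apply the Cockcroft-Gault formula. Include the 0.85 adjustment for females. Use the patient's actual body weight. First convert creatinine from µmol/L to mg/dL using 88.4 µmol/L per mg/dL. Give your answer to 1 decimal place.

SCr = 340 / 88.4 = 3.846 mg/dL
CrCl = (140 − 23) × 78.9 / (72 × 3.846) × 0.85 = 9231.3 / 276.91 × 0.85 ≈ 28.3 mL/min

28.3 mL/min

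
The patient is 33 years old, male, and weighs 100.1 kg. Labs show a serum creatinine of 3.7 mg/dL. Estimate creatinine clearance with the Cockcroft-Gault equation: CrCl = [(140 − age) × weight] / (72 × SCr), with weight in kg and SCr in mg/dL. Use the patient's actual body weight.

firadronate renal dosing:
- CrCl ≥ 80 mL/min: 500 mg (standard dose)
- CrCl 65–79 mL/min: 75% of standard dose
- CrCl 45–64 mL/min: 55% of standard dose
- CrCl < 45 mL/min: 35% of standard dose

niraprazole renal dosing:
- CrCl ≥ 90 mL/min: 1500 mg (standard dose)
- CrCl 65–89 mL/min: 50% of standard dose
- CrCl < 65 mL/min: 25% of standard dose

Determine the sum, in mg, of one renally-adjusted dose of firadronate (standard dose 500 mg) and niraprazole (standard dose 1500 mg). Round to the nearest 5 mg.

550 mg

CrCl = (140 − 33) × 100.1 / (72 × 3.7) = 10710.7 / 266.40 ≈ 40.2 mL/min
CrCl ≈ 40 mL/min.
firadronate: < 45 mL/min → 35% of 500 mg = 175 mg.
niraprazole: < 65 mL/min → 25% of 1500 mg = 375 mg.
Total = 175 + 375 = 550 mg.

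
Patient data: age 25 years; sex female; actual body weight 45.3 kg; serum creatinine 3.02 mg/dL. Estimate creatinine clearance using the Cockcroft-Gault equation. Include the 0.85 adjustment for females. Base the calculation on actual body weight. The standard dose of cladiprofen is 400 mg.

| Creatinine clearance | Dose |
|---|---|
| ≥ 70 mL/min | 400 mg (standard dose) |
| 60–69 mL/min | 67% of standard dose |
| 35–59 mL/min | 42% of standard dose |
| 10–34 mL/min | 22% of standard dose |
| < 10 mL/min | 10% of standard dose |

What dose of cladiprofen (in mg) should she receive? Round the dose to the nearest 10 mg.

CrCl = (140 − 25) × 45.3 / (72 × 3.02) × 0.85 = 5209.5 / 217.44 × 0.85 ≈ 20.4 mL/min
CrCl ≈ 20 mL/min → bracket 10–34 mL/min.
22% of 400 mg = 88 mg → 90 mg

90 mg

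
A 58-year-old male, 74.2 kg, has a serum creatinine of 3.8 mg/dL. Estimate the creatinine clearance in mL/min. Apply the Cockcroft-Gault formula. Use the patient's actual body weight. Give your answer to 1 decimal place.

CrCl = (140 − 58) × 74.2 / (72 × 3.8) = 6084.4 / 273.60 ≈ 22.2 mL/min

22.2 mL/min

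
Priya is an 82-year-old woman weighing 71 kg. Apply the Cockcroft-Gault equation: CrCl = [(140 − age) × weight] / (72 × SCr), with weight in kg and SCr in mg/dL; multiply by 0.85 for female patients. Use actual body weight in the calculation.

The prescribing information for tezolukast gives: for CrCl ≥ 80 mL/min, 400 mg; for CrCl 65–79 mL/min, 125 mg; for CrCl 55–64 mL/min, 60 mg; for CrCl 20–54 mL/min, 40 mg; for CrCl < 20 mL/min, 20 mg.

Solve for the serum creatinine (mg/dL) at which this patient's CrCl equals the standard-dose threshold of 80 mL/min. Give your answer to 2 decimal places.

0.61 mg/dL

Standard dose requires CrCl ≥ 80 mL/min.
Set (140 − 82) × 71 × 0.85 / (72 × SCr) = 80
SCr = (140 − 82) × 71 × 0.85 / (72 × 80) = 0.608 mg/dL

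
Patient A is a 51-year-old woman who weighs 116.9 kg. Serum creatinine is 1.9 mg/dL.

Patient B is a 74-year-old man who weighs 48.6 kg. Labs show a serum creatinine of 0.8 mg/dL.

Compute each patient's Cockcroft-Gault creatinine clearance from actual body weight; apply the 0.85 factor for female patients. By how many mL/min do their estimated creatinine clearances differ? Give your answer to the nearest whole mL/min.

Patient A: CrCl = (140 − 51) × 116.9 / (72 × 1.9) × 0.85 = 10404.1 / 136.80 × 0.85 ≈ 64.6 mL/min
Patient B: CrCl = (140 − 74) × 48.6 / (72 × 0.8) = 3207.6 / 57.60 ≈ 55.7 mL/min
|64.6 − 55.7| = 8.9 mL/min

9 mL/min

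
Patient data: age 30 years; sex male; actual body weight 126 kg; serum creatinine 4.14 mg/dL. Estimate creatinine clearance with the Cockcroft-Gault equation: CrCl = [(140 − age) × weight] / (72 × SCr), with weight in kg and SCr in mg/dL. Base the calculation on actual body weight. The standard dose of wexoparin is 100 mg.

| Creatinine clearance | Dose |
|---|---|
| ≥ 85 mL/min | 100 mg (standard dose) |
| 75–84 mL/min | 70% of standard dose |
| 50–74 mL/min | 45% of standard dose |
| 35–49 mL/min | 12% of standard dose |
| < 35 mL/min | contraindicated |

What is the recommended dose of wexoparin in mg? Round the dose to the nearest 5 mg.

CrCl = (140 − 30) × 126 / (72 × 4.14) = 13860.0 / 298.08 ≈ 46.5 mL/min
CrCl ≈ 46 mL/min → bracket 35–49 mL/min.
12% of 100 mg = 12 mg → 10 mg

10 mg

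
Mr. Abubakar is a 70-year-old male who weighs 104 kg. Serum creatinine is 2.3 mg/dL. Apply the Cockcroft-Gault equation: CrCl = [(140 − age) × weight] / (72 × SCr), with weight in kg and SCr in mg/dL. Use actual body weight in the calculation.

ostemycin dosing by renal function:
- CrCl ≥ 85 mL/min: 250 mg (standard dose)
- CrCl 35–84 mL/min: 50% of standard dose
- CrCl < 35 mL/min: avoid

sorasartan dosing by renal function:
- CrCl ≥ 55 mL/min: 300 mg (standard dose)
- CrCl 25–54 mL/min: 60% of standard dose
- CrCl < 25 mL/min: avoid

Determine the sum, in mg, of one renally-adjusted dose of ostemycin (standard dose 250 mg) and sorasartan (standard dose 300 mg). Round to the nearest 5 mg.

305 mg

CrCl = (140 − 70) × 104 / (72 × 2.3) = 7280.0 / 165.60 ≈ 44.0 mL/min
CrCl ≈ 44 mL/min.
ostemycin: 35–84 mL/min → 50% of 250 mg = 125 mg.
sorasartan: 25–54 mL/min → 60% of 300 mg = 180 mg.
Total = 125 + 180 = 305 mg.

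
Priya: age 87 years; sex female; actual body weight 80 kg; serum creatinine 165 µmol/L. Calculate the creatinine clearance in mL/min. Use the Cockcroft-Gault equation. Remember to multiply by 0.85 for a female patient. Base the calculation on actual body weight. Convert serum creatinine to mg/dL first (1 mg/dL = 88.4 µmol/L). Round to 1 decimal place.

SCr = 165 / 88.4 = 1.867 mg/dL
CrCl = (140 − 87) × 80 / (72 × 1.867) × 0.85 = 4240.0 / 134.42 × 0.85 ≈ 26.8 mL/min

26.8 mL/min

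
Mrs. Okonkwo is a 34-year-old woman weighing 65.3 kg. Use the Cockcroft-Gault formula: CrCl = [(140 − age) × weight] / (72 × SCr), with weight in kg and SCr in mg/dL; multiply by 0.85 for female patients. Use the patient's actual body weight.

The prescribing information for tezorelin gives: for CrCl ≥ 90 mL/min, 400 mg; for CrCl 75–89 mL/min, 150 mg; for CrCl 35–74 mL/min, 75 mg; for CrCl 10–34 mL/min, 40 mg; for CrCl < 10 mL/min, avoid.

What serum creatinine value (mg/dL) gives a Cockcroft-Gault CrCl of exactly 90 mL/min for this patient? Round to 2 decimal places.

Standard dose requires CrCl ≥ 90 mL/min.
Set (140 − 34) × 65.3 × 0.85 / (72 × SCr) = 90
SCr = (140 − 34) × 65.3 × 0.85 / (72 × 90) = 0.908 mg/dL

0.91 mg/dL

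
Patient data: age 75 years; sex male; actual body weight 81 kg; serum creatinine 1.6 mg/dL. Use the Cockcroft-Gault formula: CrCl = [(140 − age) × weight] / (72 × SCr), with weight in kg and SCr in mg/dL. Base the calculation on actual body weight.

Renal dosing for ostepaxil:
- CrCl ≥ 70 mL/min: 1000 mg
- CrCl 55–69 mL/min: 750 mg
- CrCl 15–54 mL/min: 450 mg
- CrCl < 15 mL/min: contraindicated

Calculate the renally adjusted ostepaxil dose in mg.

450 mg

CrCl = (140 − 75) × 81 / (72 × 1.6) = 5265.0 / 115.20 ≈ 45.7 mL/min
CrCl ≈ 46 mL/min → bracket 15–54 mL/min.
Dose for this bracket: 450 mg.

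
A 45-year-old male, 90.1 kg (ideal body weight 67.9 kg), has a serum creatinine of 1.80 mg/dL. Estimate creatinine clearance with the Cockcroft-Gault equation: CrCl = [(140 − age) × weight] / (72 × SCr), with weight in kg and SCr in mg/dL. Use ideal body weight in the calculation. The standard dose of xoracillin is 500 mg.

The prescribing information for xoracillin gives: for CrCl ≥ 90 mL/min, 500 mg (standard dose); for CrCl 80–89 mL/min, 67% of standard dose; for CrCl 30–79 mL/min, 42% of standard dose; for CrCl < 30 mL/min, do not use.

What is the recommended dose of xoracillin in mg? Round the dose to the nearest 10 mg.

CrCl = (140 − 45) × 67.9 / (72 × 1.8) = 6450.5 / 129.60 ≈ 49.8 mL/min
CrCl ≈ 50 mL/min → bracket 30–79 mL/min.
42% of 500 mg = 210 mg

210 mg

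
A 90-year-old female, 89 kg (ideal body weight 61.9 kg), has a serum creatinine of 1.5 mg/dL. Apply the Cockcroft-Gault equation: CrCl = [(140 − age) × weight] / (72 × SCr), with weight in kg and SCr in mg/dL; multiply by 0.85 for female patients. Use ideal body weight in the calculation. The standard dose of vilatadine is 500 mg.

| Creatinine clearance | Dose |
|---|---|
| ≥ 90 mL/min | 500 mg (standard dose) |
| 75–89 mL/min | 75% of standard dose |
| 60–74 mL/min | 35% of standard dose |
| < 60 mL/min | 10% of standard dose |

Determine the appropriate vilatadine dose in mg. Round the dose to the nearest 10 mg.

CrCl = (140 − 90) × 61.9 / (72 × 1.5) × 0.85 = 3095.0 / 108.00 × 0.85 ≈ 24.4 mL/min
CrCl ≈ 24 mL/min → bracket < 60 mL/min.
10% of 500 mg = 50 mg

50 mg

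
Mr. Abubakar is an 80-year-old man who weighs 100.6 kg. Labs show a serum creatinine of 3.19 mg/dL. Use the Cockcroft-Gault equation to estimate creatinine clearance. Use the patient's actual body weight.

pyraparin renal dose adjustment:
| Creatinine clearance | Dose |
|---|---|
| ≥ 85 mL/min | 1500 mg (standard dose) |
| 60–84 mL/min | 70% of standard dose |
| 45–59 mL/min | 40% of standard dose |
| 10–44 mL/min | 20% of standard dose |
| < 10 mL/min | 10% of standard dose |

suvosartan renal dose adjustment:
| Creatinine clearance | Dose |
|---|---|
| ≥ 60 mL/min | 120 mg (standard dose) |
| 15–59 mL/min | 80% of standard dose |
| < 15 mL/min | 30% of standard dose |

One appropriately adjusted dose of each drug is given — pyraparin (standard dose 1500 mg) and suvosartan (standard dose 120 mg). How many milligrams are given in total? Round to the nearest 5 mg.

CrCl = (140 − 80) × 100.6 / (72 × 3.19) = 6036.0 / 229.68 ≈ 26.3 mL/min
CrCl ≈ 26 mL/min.
pyraparin: 10–44 mL/min → 20% of 1500 mg = 300 mg.
suvosartan: 15–59 mL/min → 80% of 120 mg = 96 mg.
Total = 300 + 96 = 396 mg.

395 mg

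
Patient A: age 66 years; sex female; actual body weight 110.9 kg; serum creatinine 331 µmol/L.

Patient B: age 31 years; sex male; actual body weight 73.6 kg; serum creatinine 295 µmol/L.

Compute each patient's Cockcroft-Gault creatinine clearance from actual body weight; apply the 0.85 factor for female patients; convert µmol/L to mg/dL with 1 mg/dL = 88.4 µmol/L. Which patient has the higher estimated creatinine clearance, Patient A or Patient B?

Patient B

Patient A: SCr = 331 / 88.4 = 3.744 mg/dL
Patient A: CrCl = (140 − 66) × 110.9 / (72 × 3.744) × 0.85 = 8206.6 / 269.57 × 0.85 ≈ 25.9 mL/min
Patient B: SCr = 295 / 88.4 = 3.337 mg/dL
Patient B: CrCl = (140 − 31) × 73.6 / (72 × 3.337) = 8022.4 / 240.26 ≈ 33.4 mL/min
25.9 vs 33.4 mL/min → Patient B is higher.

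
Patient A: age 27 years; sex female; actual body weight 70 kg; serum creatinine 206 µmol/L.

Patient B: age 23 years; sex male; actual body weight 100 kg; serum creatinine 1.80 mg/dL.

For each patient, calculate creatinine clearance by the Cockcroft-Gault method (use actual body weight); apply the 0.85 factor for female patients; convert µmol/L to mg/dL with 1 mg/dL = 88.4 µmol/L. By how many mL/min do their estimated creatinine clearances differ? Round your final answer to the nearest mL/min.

Patient A: SCr = 206 / 88.4 = 2.33 mg/dL
Patient A: CrCl = (140 − 27) × 70 / (72 × 2.33) × 0.85 = 7910.0 / 167.76 × 0.85 ≈ 40.1 mL/min
Patient B: CrCl = (140 − 23) × 100 / (72 × 1.8) = 11700.0 / 129.60 ≈ 90.3 mL/min
|40.1 − 90.3| = 50.2 mL/min

50 mL/min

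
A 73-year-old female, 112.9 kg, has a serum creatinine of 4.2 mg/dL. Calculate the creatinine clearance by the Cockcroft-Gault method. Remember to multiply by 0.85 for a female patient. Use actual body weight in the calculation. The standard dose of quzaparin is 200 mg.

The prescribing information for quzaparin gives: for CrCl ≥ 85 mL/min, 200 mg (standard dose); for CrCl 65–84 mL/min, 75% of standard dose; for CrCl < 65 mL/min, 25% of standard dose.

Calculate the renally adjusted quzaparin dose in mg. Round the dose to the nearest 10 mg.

50 mg

CrCl = (140 − 73) × 112.9 / (72 × 4.2) × 0.85 = 7564.3 / 302.40 × 0.85 ≈ 21.3 mL/min
CrCl ≈ 21 mL/min → bracket < 65 mL/min.
25% of 200 mg = 50 mg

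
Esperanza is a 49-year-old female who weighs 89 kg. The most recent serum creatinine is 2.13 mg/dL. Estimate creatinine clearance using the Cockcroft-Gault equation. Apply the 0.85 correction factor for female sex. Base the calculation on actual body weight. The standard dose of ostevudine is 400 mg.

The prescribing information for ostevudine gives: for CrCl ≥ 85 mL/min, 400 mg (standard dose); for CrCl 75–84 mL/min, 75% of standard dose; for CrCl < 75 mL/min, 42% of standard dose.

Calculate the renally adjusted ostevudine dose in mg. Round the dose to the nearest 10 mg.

170 mg

CrCl = (140 − 49) × 89 / (72 × 2.13) × 0.85 = 8099.0 / 153.36 × 0.85 ≈ 44.9 mL/min
CrCl ≈ 45 mL/min → bracket < 75 mL/min.
42% of 400 mg = 168 mg → 170 mg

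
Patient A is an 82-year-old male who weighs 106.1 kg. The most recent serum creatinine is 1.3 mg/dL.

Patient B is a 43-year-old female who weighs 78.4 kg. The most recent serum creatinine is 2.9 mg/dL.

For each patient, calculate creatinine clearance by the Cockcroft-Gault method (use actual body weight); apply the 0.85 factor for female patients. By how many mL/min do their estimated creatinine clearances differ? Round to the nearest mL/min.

35 mL/min

Patient A: CrCl = (140 − 82) × 106.1 / (72 × 1.3) = 6153.8 / 93.60 ≈ 65.7 mL/min
Patient B: CrCl = (140 − 43) × 78.4 / (72 × 2.9) × 0.85 = 7604.8 / 208.80 × 0.85 ≈ 31.0 mL/min
|65.7 − 31.0| = 34.7 mL/min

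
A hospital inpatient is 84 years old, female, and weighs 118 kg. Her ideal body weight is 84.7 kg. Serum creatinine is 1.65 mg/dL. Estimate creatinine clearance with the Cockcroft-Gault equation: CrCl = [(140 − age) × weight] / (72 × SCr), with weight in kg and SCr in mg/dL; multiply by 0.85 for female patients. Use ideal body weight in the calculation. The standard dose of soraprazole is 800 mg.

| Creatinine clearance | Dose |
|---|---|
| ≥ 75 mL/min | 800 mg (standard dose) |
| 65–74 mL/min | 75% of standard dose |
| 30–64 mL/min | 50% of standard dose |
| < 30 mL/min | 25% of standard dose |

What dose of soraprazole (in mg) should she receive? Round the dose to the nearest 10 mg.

CrCl = (140 − 84) × 84.7 / (72 × 1.65) × 0.85 = 4743.2 / 118.80 × 0.85 ≈ 33.9 mL/min
CrCl ≈ 34 mL/min → bracket 30–64 mL/min.
50% of 800 mg = 400 mg

400 mg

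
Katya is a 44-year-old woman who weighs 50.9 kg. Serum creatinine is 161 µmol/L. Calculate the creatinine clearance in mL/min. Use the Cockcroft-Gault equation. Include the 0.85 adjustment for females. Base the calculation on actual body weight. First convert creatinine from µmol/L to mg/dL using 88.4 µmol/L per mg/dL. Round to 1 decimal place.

31.7 mL/min

SCr = 161 / 88.4 = 1.821 mg/dL
CrCl = (140 − 44) × 50.9 / (72 × 1.821) × 0.85 = 4886.4 / 131.11 × 0.85 ≈ 31.7 mL/min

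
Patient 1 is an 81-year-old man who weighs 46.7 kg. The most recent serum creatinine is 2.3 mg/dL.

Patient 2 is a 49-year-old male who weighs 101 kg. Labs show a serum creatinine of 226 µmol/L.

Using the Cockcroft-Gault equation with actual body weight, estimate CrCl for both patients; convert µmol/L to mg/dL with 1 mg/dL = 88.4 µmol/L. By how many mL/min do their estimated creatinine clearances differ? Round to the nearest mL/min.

33 mL/min

Patient 1: CrCl = (140 − 81) × 46.7 / (72 × 2.3) = 2755.3 / 165.60 ≈ 16.6 mL/min
Patient 2: SCr = 226 / 88.4 = 2.557 mg/dL
Patient 2: CrCl = (140 − 49) × 101 / (72 × 2.557) = 9191.0 / 184.10 ≈ 49.9 mL/min
|16.6 − 49.9| = 33.3 mL/min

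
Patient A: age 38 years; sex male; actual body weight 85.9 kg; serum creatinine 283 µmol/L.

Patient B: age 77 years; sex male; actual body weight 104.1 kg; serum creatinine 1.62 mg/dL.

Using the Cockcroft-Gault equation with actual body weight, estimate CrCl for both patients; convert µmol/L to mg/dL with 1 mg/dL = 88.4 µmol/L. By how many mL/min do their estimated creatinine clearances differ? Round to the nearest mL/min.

Patient A: SCr = 283 / 88.4 = 3.201 mg/dL
Patient A: CrCl = (140 − 38) × 85.9 / (72 × 3.201) = 8761.8 / 230.47 ≈ 38.0 mL/min
Patient B: CrCl = (140 − 77) × 104.1 / (72 × 1.62) = 6558.3 / 116.64 ≈ 56.2 mL/min
|38.0 − 56.2| = 18.2 mL/min

18 mL/min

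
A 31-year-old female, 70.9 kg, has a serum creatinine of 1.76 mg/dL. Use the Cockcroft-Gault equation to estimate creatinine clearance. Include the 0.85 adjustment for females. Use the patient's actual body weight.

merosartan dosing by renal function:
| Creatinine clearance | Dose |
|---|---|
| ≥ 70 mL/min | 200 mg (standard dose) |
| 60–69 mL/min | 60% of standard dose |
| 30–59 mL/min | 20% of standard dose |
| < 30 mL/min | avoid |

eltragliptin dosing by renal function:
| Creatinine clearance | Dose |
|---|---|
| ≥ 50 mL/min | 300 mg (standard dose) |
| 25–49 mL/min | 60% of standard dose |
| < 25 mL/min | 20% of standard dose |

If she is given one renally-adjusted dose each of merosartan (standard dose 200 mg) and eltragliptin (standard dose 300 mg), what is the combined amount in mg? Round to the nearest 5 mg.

340 mg

CrCl = (140 − 31) × 70.9 / (72 × 1.76) × 0.85 = 7728.1 / 126.72 × 0.85 ≈ 51.8 mL/min
CrCl ≈ 52 mL/min.
merosartan: 30–59 mL/min → 20% of 200 mg = 40 mg.
eltragliptin: ≥ 50 mL/min → 100% of 300 mg = 300 mg.
Total = 40 + 300 = 340 mg.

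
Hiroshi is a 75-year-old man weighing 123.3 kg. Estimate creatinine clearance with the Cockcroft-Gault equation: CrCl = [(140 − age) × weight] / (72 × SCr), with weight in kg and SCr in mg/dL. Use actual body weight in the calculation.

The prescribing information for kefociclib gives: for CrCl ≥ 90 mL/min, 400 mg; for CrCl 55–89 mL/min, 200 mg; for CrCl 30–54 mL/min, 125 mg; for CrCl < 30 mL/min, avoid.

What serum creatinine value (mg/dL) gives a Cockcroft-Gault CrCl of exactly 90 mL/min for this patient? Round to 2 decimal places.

1.24 mg/dL

Standard dose requires CrCl ≥ 90 mL/min.
Set (140 − 75) × 123.3 / (72 × SCr) = 90
SCr = (140 − 75) × 123.3 / (72 × 90) = 1.237 mg/dL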